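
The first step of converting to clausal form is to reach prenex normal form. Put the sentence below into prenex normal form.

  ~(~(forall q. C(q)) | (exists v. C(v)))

forall q. forall v. (C(q) & ~C(v))

Push ¬ through the quantifiers and connectives to reach negation normal form:
  (forall q. C(q)) & (forall v. ~C(v))
All bound variables are already distinct, so no renaming is needed.
Extract every quantifier outward, since the variables are now distinct and don't occur free across branches:
  forall q. forall v. (C(q) & ~C(v))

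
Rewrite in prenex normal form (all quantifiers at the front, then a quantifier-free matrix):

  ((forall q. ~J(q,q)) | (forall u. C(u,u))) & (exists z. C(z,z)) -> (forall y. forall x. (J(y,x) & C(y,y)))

exists q. exists u. forall z. forall y. forall x. (J(q,q) & ~C(u,u) | ~C(z,z) | J(y,x) & C(y,y))

First replace A → B with ¬A ∨ B.
  ~(((forall q. ~J(q,q)) | (forall u. C(u,u))) & (exists z. C(z,z))) | (forall y. forall x. (J(y,x) & C(y,y)))
Move each ¬ inward, flipping quantifiers it crosses:
  (exists q. J(q,q)) & (exists u. ~C(u,u)) | (forall z. ~C(z,z)) | (forall y. forall x. (J(y,x) & C(y,y)))
Pull the quantifiers to the front (each side's bound variable is not free in the other side):
  exists q. exists u. forall z. forall y. forall x. (J(q,q) & ~C(u,u) | ~C(z,z) | J(y,x) & C(y,y))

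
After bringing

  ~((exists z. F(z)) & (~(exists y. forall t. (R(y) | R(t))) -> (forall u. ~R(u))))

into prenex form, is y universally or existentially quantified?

Eliminate → and ↔ using ¬ and ∨.
  ~((exists z. F(z)) & (~~(exists y. forall t. (R(y) | R(t))) | (forall u. ~R(u))))
Move each ¬ inward, flipping quantifiers it crosses:
  (forall z. ~F(z)) | (forall y. exists t. (~R(y) & ~R(t))) & (exists u. R(u))
Pull the quantifiers to the front (each side's bound variable is not free in the other side):
  forall z. forall y. exists t. exists u. (~F(z) | ~R(y) & ~R(t) & R(u))
The quantifier exists y sits under an odd number of negations (counting the antecedent side of each →), so it flips to forall y.

universal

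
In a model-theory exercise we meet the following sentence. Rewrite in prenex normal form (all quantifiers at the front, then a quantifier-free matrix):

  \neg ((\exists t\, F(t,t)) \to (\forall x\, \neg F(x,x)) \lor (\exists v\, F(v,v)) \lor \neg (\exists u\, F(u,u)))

\exists t\, \exists x\, \forall v\, \exists u\, (F(t,t) \land F(x,x) \land \neg F(v,v) \land F(u,u))

Eliminate → and ↔ using ¬ and ∨.
  \neg (\neg (\exists t\, F(t,t)) \lor (\forall x\, \neg F(x,x)) \lor (\exists v\, F(v,v)) \lor \neg (\exists u\, F(u,u)))
Move each ¬ inward, flipping quantifiers it crosses:
  (\exists t\, F(t,t)) \land (\exists x\, F(x,x)) \land (\forall v\, \neg F(v,v)) \land (\exists u\, F(u,u))
Pull the quantifiers to the front (each side's bound variable is not free in the other side):
  \exists t\, \exists x\, \forall v\, \exists u\, (F(t,t) \land F(x,x) \land \neg F(v,v) \land F(u,u))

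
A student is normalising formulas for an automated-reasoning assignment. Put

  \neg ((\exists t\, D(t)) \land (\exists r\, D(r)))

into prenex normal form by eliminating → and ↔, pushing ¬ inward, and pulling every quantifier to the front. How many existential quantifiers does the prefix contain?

Push ¬ through the quantifiers and connectives to reach negation normal form:
  (\forall t\, \neg D(t)) \lor (\forall r\, \neg D(r))
Finally move all quantifiers to the prefix:
  \forall t\, \forall r\, (\neg D(t) \lor \neg D(r))
The prefix is \forall t \forall r: 2 universal, 0 existential.

0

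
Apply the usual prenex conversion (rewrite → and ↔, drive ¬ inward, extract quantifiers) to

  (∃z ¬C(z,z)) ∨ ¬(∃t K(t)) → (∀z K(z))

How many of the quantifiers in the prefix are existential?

1

Rewrite implications/biconditionals: A → B as ¬A ∨ B.
  ¬((∃z ¬C(z,z)) ∨ ¬(∃t K(t))) ∨ (∀z K(z))
Push ¬ through the quantifiers and connectives to reach negation normal form:
  (∀z C(z,z)) ∧ (∃t K(t)) ∨ (∀z K(z))
Standardize variables apart so no two quantifiers bind the same name: z↦s.
  (∀z C(z,z)) ∧ (∃t K(t)) ∨ (∀s K(s))
Pull the quantifiers to the front (each side's bound variable is not free in the other side):
  ∀z ∃t ∀s (C(z,z) ∧ K(t) ∨ K(s))
The prefix is ∀z ∃t ∀s: 2 universal, 1 existential.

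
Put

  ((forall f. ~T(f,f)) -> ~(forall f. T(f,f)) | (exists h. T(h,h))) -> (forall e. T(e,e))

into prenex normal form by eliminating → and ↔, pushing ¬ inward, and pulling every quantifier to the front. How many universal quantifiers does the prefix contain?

Rewrite implications/biconditionals: A → B as ¬A ∨ B.
  ~(~(forall f. ~T(f,f)) | ~(forall f. T(f,f)) | (exists h. T(h,h))) | (forall e. T(e,e))
Push ¬ through the quantifiers and connectives to reach negation normal form:
  (forall f. ~T(f,f)) & (forall f. T(f,f)) & (forall h. ~T(h,h)) | (forall e. T(e,e))
Give each quantifier a distinct variable: f↦v.
  (forall f. ~T(f,f)) & (forall v. T(v,v)) & (forall h. ~T(h,h)) | (forall e. T(e,e))
Extract every quantifier outward, since the variables are now distinct and don't occur free across branches:
  forall f. forall v. forall h. forall e. (~T(f,f) & T(v,v) & ~T(h,h) | T(e,e))
The prefix is forall f forall v forall h forall e: 4 universal, 0 existential.

4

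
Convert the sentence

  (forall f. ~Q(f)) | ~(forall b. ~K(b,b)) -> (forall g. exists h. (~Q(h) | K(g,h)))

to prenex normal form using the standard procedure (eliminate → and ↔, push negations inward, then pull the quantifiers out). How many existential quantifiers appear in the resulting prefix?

Eliminate → and ↔ using ¬ and ∨.
  ~((forall f. ~Q(f)) | ~(forall b. ~K(b,b))) | (forall g. exists h. (~Q(h) | K(g,h)))
Drive negations inward (¬∀x A ≡ ∃x ¬A, ¬∃x A ≡ ∀x ¬A, De Morgan for ∧/∨):
  (exists f. Q(f)) & (forall b. ~K(b,b)) | (forall g. exists h. (~Q(h) | K(g,h)))
All bound variables are already distinct, so no renaming is needed.
Extract every quantifier outward, since the variables are now distinct and don't occur free across branches:
  exists f. forall b. forall g. exists h. (Q(f) & ~K(b,b) | ~Q(h) | K(g,h))
The prefix is exists f forall b forall g exists h: 2 universal, 2 existential.

2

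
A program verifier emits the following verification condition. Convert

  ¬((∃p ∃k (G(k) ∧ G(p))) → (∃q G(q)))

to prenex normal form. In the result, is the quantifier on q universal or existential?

universal

Eliminate → and ↔ using ¬ and ∨.
  ¬(¬(∃p ∃k (G(k) ∧ G(p))) ∨ (∃q G(q)))
Move each ¬ inward, flipping quantifiers it crosses:
  (∃p ∃k (G(k) ∧ G(p))) ∧ (∀q ¬G(q))
Finally move all quantifiers to the prefix:
  ∃p ∃k ∀q (G(k) ∧ G(p) ∧ ¬G(q))
The quantifier ∃q sits under an odd number of negations (counting the antecedent side of each →), so it flips to ∀q.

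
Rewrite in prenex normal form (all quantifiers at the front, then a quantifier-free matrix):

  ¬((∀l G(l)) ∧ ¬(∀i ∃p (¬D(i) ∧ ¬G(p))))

∃l ∀i ∃p (¬G(l) ∨ ¬D(i) ∧ ¬G(p))

Push ¬ through the quantifiers and connectives to reach negation normal form:
  (∃l ¬G(l)) ∨ (∀i ∃p (¬D(i) ∧ ¬G(p)))
All bound variables are already distinct, so no renaming is needed.
Pull the quantifiers to the front (each side's bound variable is not free in the other side):
  ∃l ∀i ∃p (¬G(l) ∨ ¬D(i) ∧ ¬G(p))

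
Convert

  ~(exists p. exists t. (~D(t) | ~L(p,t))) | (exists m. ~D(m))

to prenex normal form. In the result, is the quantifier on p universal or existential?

universal

Drive negations inward (¬∀x A ≡ ∃x ¬A, ¬∃x A ≡ ∀x ¬A, De Morgan for ∧/∨):
  (forall p. forall t. (D(t) & L(p,t))) | (exists m. ~D(m))
All bound variables are already distinct, so no renaming is needed.
Extract every quantifier outward, since the variables are now distinct and don't occur free across branches:
  forall p. forall t. exists m. (D(t) & L(p,t) | ~D(m))
The quantifier exists p sits under an odd number of negations, so it flips to forall p.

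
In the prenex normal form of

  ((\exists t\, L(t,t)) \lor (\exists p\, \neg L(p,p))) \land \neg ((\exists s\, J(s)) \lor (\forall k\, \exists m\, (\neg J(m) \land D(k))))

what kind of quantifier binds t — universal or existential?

existential

Push ¬ through the quantifiers and connectives to reach negation normal form:
  ((\exists t\, L(t,t)) \lor (\exists p\, \neg L(p,p))) \land (\forall s\, \neg J(s)) \land (\exists k\, \forall m\, (J(m) \lor \neg D(k)))
Extract every quantifier outward, since the variables are now distinct and don't occur free across branches:
  \exists t\, \exists p\, \forall s\, \exists k\, \forall m\, ((L(t,t) \lor \neg L(p,p)) \land \neg J(s) \land (J(m) \lor \neg D(k)))
The quantifier \exists t sits under an even number of negations, so it remains existential.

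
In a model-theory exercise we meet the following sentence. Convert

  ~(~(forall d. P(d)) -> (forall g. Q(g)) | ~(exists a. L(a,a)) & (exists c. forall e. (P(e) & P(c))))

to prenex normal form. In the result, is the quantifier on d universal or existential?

Eliminate → and ↔ using ¬ and ∨.
  ~(~~(forall d. P(d)) | (forall g. Q(g)) | ~(exists a. L(a,a)) & (exists c. forall e. (P(e) & P(c))))
Move each ¬ inward, flipping quantifiers it crosses:
  (exists d. ~P(d)) & (exists g. ~Q(g)) & ((exists a. L(a,a)) | (forall c. exists e. (~P(e) | ~P(c))))
Extract every quantifier outward, since the variables are now distinct and don't occur free across branches:
  exists d. exists g. exists a. forall c. exists e. (~P(d) & ~Q(g) & (L(a,a) | ~P(e) | ~P(c)))
The quantifier forall d sits under an odd number of negations (counting the antecedent side of each →), so it flips to exists d.

existential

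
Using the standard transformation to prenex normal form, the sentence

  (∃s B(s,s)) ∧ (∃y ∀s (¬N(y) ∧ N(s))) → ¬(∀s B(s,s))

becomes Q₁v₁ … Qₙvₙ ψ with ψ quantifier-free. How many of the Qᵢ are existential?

First replace A → B with ¬A ∨ B.
  ¬((∃s B(s,s)) ∧ (∃y ∀s (¬N(y) ∧ N(s)))) ∨ ¬(∀s B(s,s))
Drive negations inward (¬∀x A ≡ ∃x ¬A, ¬∃x A ≡ ∀x ¬A, De Morgan for ∧/∨):
  (∀s ¬B(s,s)) ∨ (∀y ∃s (N(y) ∨ ¬N(s))) ∨ (∃s ¬B(s,s))
Give each quantifier a distinct variable: s↦v, s↦u1.
  (∀s ¬B(s,s)) ∨ (∀y ∃v (N(y) ∨ ¬N(v))) ∨ (∃u1 ¬B(u1,u1))
Extract every quantifier outward, since the variables are now distinct and don't occur free across branches:
  ∀s ∀y ∃v ∃u1 (¬B(s,s) ∨ N(y) ∨ ¬N(v) ∨ ¬B(u1,u1))
The prefix is ∀s ∀y ∃v ∃u1: 2 universal, 2 existential.

2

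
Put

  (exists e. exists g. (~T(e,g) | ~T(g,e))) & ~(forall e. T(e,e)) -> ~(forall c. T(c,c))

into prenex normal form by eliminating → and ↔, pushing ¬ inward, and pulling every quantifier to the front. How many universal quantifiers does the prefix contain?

Rewrite implications/biconditionals: A → B as ¬A ∨ B.
  ~((exists e. exists g. (~T(e,g) | ~T(g,e))) & ~(forall e. T(e,e))) | ~(forall c. T(c,c))
Move each ¬ inward, flipping quantifiers it crosses:
  (forall e. forall g. (T(e,g) & T(g,e))) | (forall e. T(e,e)) | (exists c. ~T(c,c))
Rename bound variables to avoid capture: e↦y1.
  (forall e. forall g. (T(e,g) & T(g,e))) | (forall y1. T(y1,y1)) | (exists c. ~T(c,c))
Pull the quantifiers to the front (each side's bound variable is not free in the other side):
  forall e. forall g. forall y1. exists c. (T(e,g) & T(g,e) | T(y1,y1) | ~T(c,c))
The prefix is forall e forall g forall y1 exists c: 3 universal, 1 existential.

3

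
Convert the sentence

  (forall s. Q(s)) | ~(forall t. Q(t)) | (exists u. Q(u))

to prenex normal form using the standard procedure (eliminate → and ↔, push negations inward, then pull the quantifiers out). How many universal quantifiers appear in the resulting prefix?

Drive negations inward (¬∀x A ≡ ∃x ¬A, ¬∃x A ≡ ∀x ¬A, De Morgan for ∧/∨):
  (forall s. Q(s)) | (exists t. ~Q(t)) | (exists u. Q(u))
All bound variables are already distinct, so no renaming is needed.
Finally move all quantifiers to the prefix:
  forall s. exists t. exists u. (Q(s) | ~Q(t) | Q(u))
The prefix is forall s exists t exists u: 1 universal, 2 existential.

1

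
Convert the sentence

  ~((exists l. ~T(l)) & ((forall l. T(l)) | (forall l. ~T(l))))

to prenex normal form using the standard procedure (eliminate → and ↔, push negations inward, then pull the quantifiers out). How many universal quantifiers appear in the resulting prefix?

Push ¬ through the quantifiers and connectives to reach negation normal form:
  (forall l. T(l)) | (exists l. ~T(l)) & (exists l. T(l))
Rename bound variables to avoid capture: l↦x1, l↦u.
  (forall l. T(l)) | (exists x1. ~T(x1)) & (exists u. T(u))
Extract every quantifier outward, since the variables are now distinct and don't occur free across branches:
  forall l. exists x1. exists u. (T(l) | ~T(x1) & T(u))
The prefix is forall l exists x1 exists u: 1 universal, 2 existential.

1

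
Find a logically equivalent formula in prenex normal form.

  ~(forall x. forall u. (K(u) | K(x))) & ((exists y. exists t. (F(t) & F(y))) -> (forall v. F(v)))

exists x. exists u. forall y. forall t. forall v. (~K(u) & ~K(x) & (~F(t) | ~F(y) | F(v)))

Eliminate → and ↔ using ¬ and ∨.
  ~(forall x. forall u. (K(u) | K(x))) & (~(exists y. exists t. (F(t) & F(y))) | (forall v. F(v)))
Push ¬ through the quantifiers and connectives to reach negation normal form:
  (exists x. exists u. (~K(u) & ~K(x))) & ((forall y. forall t. (~F(t) | ~F(y))) | (forall v. F(v)))
All bound variables are already distinct, so no renaming is needed.
Pull the quantifiers to the front (each side's bound variable is not free in the other side):
  exists x. exists u. forall y. forall t. forall v. (~K(u) & ~K(x) & (~F(t) | ~F(y) | F(v)))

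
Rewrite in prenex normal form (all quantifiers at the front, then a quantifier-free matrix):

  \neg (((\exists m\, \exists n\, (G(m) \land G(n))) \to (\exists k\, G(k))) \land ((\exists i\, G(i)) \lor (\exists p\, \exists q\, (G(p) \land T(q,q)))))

\exists m\, \exists n\, \forall k\, \forall i\, \forall p\, \forall q\, (G(m) \land G(n) \land \neg G(k) \lor \neg G(i) \land (\neg G(p) \lor \neg T(q,q)))

Eliminate → and ↔ using ¬ and ∨.
  \neg ((\neg (\exists m\, \exists n\, (G(m) \land G(n))) \lor (\exists k\, G(k))) \land ((\exists i\, G(i)) \lor (\exists p\, \exists q\, (G(p) \land T(q,q)))))
Drive negations inward (¬∀x A ≡ ∃x ¬A, ¬∃x A ≡ ∀x ¬A, De Morgan for ∧/∨):
  (\exists m\, \exists n\, (G(m) \land G(n))) \land (\forall k\, \neg G(k)) \lor (\forall i\, \neg G(i)) \land (\forall p\, \forall q\, (\neg G(p) \lor \neg T(q,q)))
All bound variables are already distinct, so no renaming is needed.
Pull the quantifiers to the front (each side's bound variable is not free in the other side):
  \exists m\, \exists n\, \forall k\, \forall i\, \forall p\, \forall q\, (G(m) \land G(n) \land \neg G(k) \lor \neg G(i) \land (\neg G(p) \lor \neg T(q,q)))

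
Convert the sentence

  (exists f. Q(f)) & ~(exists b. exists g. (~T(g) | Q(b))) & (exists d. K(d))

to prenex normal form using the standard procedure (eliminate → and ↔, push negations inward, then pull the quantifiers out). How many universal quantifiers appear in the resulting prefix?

2

Move each ¬ inward, flipping quantifiers it crosses:
  (exists f. Q(f)) & (forall b. forall g. (T(g) & ~Q(b))) & (exists d. K(d))
All bound variables are already distinct, so no renaming is needed.
Pull the quantifiers to the front (each side's bound variable is not free in the other side):
  exists f. forall b. forall g. exists d. (Q(f) & T(g) & ~Q(b) & K(d))
The prefix is exists f forall b forall g exists d: 2 universal, 2 existential.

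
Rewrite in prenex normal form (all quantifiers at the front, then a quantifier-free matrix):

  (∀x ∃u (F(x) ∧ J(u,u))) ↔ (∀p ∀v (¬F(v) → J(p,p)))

∃x ∀u ∀p ∀v ∃y ∃a ∀r ∃z ((¬F(x) ∨ ¬J(u,u) ∨ F(v) ∨ J(p,p)) ∧ (¬F(a) ∧ ¬J(y,y) ∨ F(r) ∧ J(z,z)))

First replace A → B with ¬A ∨ B; A ↔ B as (¬A ∨ B) ∧ (¬B ∨ A).
  (¬(∀x ∃u (F(x) ∧ J(u,u))) ∨ (∀p ∀v (¬¬F(v) ∨ J(p,p)))) ∧ (¬(∀p ∀v (¬¬F(v) ∨ J(p,p))) ∨ (∀x ∃u (F(x) ∧ J(u,u))))
Drive negations inward (¬∀x A ≡ ∃x ¬A, ¬∃x A ≡ ∀x ¬A, De Morgan for ∧/∨):
  ((∃x ∀u (¬F(x) ∨ ¬J(u,u))) ∨ (∀p ∀v (F(v) ∨ J(p,p)))) ∧ ((∃p ∃v (¬F(v) ∧ ¬J(p,p))) ∨ (∀x ∃u (F(x) ∧ J(u,u))))
Rename bound variables to avoid capture: p↦y, v↦a, x↦r, u↦z.
  ((∃x ∀u (¬F(x) ∨ ¬J(u,u))) ∨ (∀p ∀v (F(v) ∨ J(p,p)))) ∧ ((∃y ∃a (¬F(a) ∧ ¬J(y,y))) ∨ (∀r ∃z (F(r) ∧ J(z,z))))
Extract every quantifier outward, since the variables are now distinct and don't occur free across branches:
  ∃x ∀u ∀p ∀v ∃y ∃a ∀r ∃z ((¬F(x) ∨ ¬J(u,u) ∨ F(v) ∨ J(p,p)) ∧ (¬F(a) ∧ ¬J(y,y) ∨ F(r) ∧ J(z,z)))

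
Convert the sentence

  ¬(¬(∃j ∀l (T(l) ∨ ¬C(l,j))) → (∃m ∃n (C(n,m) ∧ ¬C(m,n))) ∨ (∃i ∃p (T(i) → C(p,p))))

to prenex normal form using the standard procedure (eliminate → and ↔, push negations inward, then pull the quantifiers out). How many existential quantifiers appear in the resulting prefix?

Eliminate → and ↔ using ¬ and ∨.
  ¬(¬¬(∃j ∀l (T(l) ∨ ¬C(l,j))) ∨ (∃m ∃n (C(n,m) ∧ ¬C(m,n))) ∨ (∃i ∃p (¬T(i) ∨ C(p,p))))
Push ¬ through the quantifiers and connectives to reach negation normal form:
  (∀j ∃l (¬T(l) ∧ C(l,j))) ∧ (∀m ∀n (¬C(n,m) ∨ C(m,n))) ∧ (∀i ∀p (T(i) ∧ ¬C(p,p)))
All bound variables are already distinct, so no renaming is needed.
Finally move all quantifiers to the prefix:
  ∀j ∃l ∀m ∀n ∀i ∀p (¬T(l) ∧ C(l,j) ∧ (¬C(n,m) ∨ C(m,n)) ∧ T(i) ∧ ¬C(p,p))
The prefix is ∀j ∃l ∀m ∀n ∀i ∀p: 5 universal, 1 existential.

1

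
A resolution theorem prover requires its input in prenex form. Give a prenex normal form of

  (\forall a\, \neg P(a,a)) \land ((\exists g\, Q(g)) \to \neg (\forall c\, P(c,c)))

Rewrite implications/biconditionals: A → B as ¬A ∨ B.
  (\forall a\, \neg P(a,a)) \land (\neg (\exists g\, Q(g)) \lor \neg (\forall c\, P(c,c)))
Move each ¬ inward, flipping quantifiers it crosses:
  (\forall a\, \neg P(a,a)) \land ((\forall g\, \neg Q(g)) \lor (\exists c\, \neg P(c,c)))
All bound variables are already distinct, so no renaming is needed.
Extract every quantifier outward, since the variables are now distinct and don't occur free across branches:
  \forall a\, \forall g\, \exists c\, (\neg P(a,a) \land (\neg Q(g) \lor \neg P(c,c)))

\forall a\, \forall g\, \exists c\, (\neg P(a,a) \land (\neg Q(g) \lor \neg P(c,c)))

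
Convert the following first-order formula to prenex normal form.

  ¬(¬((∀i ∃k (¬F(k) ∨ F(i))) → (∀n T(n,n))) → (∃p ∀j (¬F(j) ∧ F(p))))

Eliminate → and ↔ using ¬ and ∨.
  ¬(¬¬(¬(∀i ∃k (¬F(k) ∨ F(i))) ∨ (∀n T(n,n))) ∨ (∃p ∀j (¬F(j) ∧ F(p))))
Move each ¬ inward, flipping quantifiers it crosses:
  (∀i ∃k (¬F(k) ∨ F(i))) ∧ (∃n ¬T(n,n)) ∧ (∀p ∃j (F(j) ∨ ¬F(p)))
All bound variables are already distinct, so no renaming is needed.
Extract every quantifier outward, since the variables are now distinct and don't occur free across branches:
  ∀i ∃k ∃n ∀p ∃j ((¬F(k) ∨ F(i)) ∧ ¬T(n,n) ∧ (F(j) ∨ ¬F(p)))

∀i ∃k ∃n ∀p ∃j ((¬F(k) ∨ F(i)) ∧ ¬T(n,n) ∧ (F(j) ∨ ¬F(p)))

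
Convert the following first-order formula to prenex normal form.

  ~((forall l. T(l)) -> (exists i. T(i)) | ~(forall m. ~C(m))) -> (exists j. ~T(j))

Eliminate → and ↔ using ¬ and ∨.
  ~~(~(forall l. T(l)) | (exists i. T(i)) | ~(forall m. ~C(m))) | (exists j. ~T(j))
Drive negations inward (¬∀x A ≡ ∃x ¬A, ¬∃x A ≡ ∀x ¬A, De Morgan for ∧/∨):
  (exists l. ~T(l)) | (exists i. T(i)) | (exists m. C(m)) | (exists j. ~T(j))
All bound variables are already distinct, so no renaming is needed.
Extract every quantifier outward, since the variables are now distinct and don't occur free across branches:
  exists l. exists i. exists m. exists j. (~T(l) | T(i) | C(m) | ~T(j))

exists l. exists i. exists m. exists j. (~T(l) | T(i) | C(m) | ~T(j))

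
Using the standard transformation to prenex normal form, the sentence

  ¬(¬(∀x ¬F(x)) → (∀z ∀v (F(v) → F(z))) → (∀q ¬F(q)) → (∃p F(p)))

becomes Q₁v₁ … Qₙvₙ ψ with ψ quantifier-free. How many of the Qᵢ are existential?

First replace A → B with ¬A ∨ B.
  ¬(¬¬(∀x ¬F(x)) ∨ ¬(∀z ∀v (¬F(v) ∨ F(z))) ∨ ¬(∀q ¬F(q)) ∨ (∃p F(p)))
Push ¬ through the quantifiers and connectives to reach negation normal form:
  (∃x F(x)) ∧ (∀z ∀v (¬F(v) ∨ F(z))) ∧ (∀q ¬F(q)) ∧ (∀p ¬F(p))
Extract every quantifier outward, since the variables are now distinct and don't occur free across branches:
  ∃x ∀z ∀v ∀q ∀p (F(x) ∧ (¬F(v) ∨ F(z)) ∧ ¬F(q) ∧ ¬F(p))
The prefix is ∃x ∀z ∀v ∀q ∀p: 4 universal, 1 existential.

1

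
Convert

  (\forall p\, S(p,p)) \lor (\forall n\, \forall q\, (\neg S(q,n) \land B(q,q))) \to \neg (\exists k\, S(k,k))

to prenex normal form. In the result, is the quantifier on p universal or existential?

Eliminate → and ↔ using ¬ and ∨.
  \neg ((\forall p\, S(p,p)) \lor (\forall n\, \forall q\, (\neg S(q,n) \land B(q,q)))) \lor \neg (\exists k\, S(k,k))
Push ¬ through the quantifiers and connectives to reach negation normal form:
  (\exists p\, \neg S(p,p)) \land (\exists n\, \exists q\, (S(q,n) \lor \neg B(q,q))) \lor (\forall k\, \neg S(k,k))
All bound variables are already distinct, so no renaming is needed.
Pull the quantifiers to the front (each side's bound variable is not free in the other side):
  \exists p\, \exists n\, \exists q\, \forall k\, (\neg S(p,p) \land (S(q,n) \lor \neg B(q,q)) \lor \neg S(k,k))
The quantifier \forall p sits under an odd number of negations (counting the antecedent side of each →), so it flips to \exists p.

existential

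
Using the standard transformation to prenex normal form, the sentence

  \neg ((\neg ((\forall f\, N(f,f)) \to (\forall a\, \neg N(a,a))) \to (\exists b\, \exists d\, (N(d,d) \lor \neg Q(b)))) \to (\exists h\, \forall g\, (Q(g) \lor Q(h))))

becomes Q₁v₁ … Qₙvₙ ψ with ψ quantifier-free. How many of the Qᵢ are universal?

2

First replace A → B with ¬A ∨ B.
  \neg (\neg (\neg \neg (\neg (\forall f\, N(f,f)) \lor (\forall a\, \neg N(a,a))) \lor (\exists b\, \exists d\, (N(d,d) \lor \neg Q(b)))) \lor (\exists h\, \forall g\, (Q(g) \lor Q(h))))
Drive negations inward (¬∀x A ≡ ∃x ¬A, ¬∃x A ≡ ∀x ¬A, De Morgan for ∧/∨):
  ((\exists f\, \neg N(f,f)) \lor (\forall a\, \neg N(a,a)) \lor (\exists b\, \exists d\, (N(d,d) \lor \neg Q(b)))) \land (\forall h\, \exists g\, (\neg Q(g) \land \neg Q(h)))
All bound variables are already distinct, so no renaming is needed.
Pull the quantifiers to the front (each side's bound variable is not free in the other side):
  \exists f\, \forall a\, \exists b\, \exists d\, \forall h\, \exists g\, ((\neg N(f,f) \lor \neg N(a,a) \lor N(d,d) \lor \neg Q(b)) \land \neg Q(g) \land \neg Q(h))
The prefix is \exists f \forall a \exists b \exists d \forall h \exists g: 2 universal, 4 existential.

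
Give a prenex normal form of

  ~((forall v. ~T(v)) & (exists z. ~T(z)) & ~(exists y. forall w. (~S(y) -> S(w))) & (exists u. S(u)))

First replace A → B with ¬A ∨ B.
  ~((forall v. ~T(v)) & (exists z. ~T(z)) & ~(exists y. forall w. (~~S(y) | S(w))) & (exists u. S(u)))
Drive negations inward (¬∀x A ≡ ∃x ¬A, ¬∃x A ≡ ∀x ¬A, De Morgan for ∧/∨):
  (exists v. T(v)) | (forall z. T(z)) | (exists y. forall w. (S(y) | S(w))) | (forall u. ~S(u))
Extract every quantifier outward, since the variables are now distinct and don't occur free across branches:
  exists v. forall z. exists y. forall w. forall u. (T(v) | T(z) | S(y) | S(w) | ~S(u))

exists v. forall z. exists y. forall w. forall u. (T(v) | T(z) | S(y) | S(w) | ~S(u))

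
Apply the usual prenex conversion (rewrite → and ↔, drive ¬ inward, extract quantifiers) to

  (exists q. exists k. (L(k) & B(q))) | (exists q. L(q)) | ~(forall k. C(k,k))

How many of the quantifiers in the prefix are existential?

4

Push ¬ through the quantifiers and connectives to reach negation normal form:
  (exists q. exists k. (L(k) & B(q))) | (exists q. L(q)) | (exists k. ~C(k,k))
Give each quantifier a distinct variable: q↦u1, k↦t.
  (exists q. exists k. (L(k) & B(q))) | (exists u1. L(u1)) | (exists t. ~C(t,t))
Finally move all quantifiers to the prefix:
  exists q. exists k. exists u1. exists t. (L(k) & B(q) | L(u1) | ~C(t,t))
The prefix is exists q exists k exists u1 exists t: 0 universal, 4 existential.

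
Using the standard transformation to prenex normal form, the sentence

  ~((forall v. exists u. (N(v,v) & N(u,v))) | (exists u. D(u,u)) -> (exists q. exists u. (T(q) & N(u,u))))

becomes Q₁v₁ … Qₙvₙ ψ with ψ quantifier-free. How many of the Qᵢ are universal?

First replace A → B with ¬A ∨ B.
  ~(~((forall v. exists u. (N(v,v) & N(u,v))) | (exists u. D(u,u))) | (exists q. exists u. (T(q) & N(u,u))))
Move each ¬ inward, flipping quantifiers it crosses:
  ((forall v. exists u. (N(v,v) & N(u,v))) | (exists u. D(u,u))) & (forall q. forall u. (~T(q) | ~N(u,u)))
Rename bound variables to avoid capture: u↦p, u↦z.
  ((forall v. exists u. (N(v,v) & N(u,v))) | (exists p. D(p,p))) & (forall q. forall z. (~T(q) | ~N(z,z)))
Pull the quantifiers to the front (each side's bound variable is not free in the other side):
  forall v. exists u. exists p. forall q. forall z. ((N(v,v) & N(u,v) | D(p,p)) & (~T(q) | ~N(z,z)))
The prefix is forall v exists u exists p forall q forall z: 3 universal, 2 existential.

3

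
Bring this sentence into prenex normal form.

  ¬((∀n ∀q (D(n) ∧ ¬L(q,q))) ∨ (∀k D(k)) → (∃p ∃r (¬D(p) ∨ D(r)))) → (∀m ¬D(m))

Eliminate → and ↔ using ¬ and ∨.
  ¬¬(¬((∀n ∀q (D(n) ∧ ¬L(q,q))) ∨ (∀k D(k))) ∨ (∃p ∃r (¬D(p) ∨ D(r)))) ∨ (∀m ¬D(m))
Push ¬ through the quantifiers and connectives to reach negation normal form:
  (∃n ∃q (¬D(n) ∨ L(q,q))) ∧ (∃k ¬D(k)) ∨ (∃p ∃r (¬D(p) ∨ D(r))) ∨ (∀m ¬D(m))
All bound variables are already distinct, so no renaming is needed.
Finally move all quantifiers to the prefix:
  ∃n ∃q ∃k ∃p ∃r ∀m ((¬D(n) ∨ L(q,q)) ∧ ¬D(k) ∨ ¬D(p) ∨ D(r) ∨ ¬D(m))

∃n ∃q ∃k ∃p ∃r ∀m ((¬D(n) ∨ L(q,q)) ∧ ¬D(k) ∨ ¬D(p) ∨ D(r) ∨ ¬D(m))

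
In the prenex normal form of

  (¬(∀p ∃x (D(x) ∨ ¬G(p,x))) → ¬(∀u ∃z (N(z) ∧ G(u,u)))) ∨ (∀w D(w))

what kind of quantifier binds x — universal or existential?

existential

Eliminate → and ↔ using ¬ and ∨.
  ¬¬(∀p ∃x (D(x) ∨ ¬G(p,x))) ∨ ¬(∀u ∃z (N(z) ∧ G(u,u))) ∨ (∀w D(w))
Move each ¬ inward, flipping quantifiers it crosses:
  (∀p ∃x (D(x) ∨ ¬G(p,x))) ∨ (∃u ∀z (¬N(z) ∨ ¬G(u,u))) ∨ (∀w D(w))
Extract every quantifier outward, since the variables are now distinct and don't occur free across branches:
  ∀p ∃x ∃u ∀z ∀w (D(x) ∨ ¬G(p,x) ∨ ¬N(z) ∨ ¬G(u,u) ∨ D(w))
The quantifier ∃x sits under an even number of negations (counting the antecedent side of each →), so it remains existential.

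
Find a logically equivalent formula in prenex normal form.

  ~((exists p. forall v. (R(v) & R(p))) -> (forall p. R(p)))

exists p. forall v. exists s. (R(v) & R(p) & ~R(s))

Rewrite implications/biconditionals: A → B as ¬A ∨ B.
  ~(~(exists p. forall v. (R(v) & R(p))) | (forall p. R(p)))
Drive negations inward (¬∀x A ≡ ∃x ¬A, ¬∃x A ≡ ∀x ¬A, De Morgan for ∧/∨):
  (exists p. forall v. (R(v) & R(p))) & (exists p. ~R(p))
Standardize variables apart so no two quantifiers bind the same name: p↦s.
  (exists p. forall v. (R(v) & R(p))) & (exists s. ~R(s))
Extract every quantifier outward, since the variables are now distinct and don't occur free across branches:
  exists p. forall v. exists s. (R(v) & R(p) & ~R(s))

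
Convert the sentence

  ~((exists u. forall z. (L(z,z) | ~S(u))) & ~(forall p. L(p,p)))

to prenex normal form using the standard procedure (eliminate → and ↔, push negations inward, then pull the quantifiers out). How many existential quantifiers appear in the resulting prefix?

1

Drive negations inward (¬∀x A ≡ ∃x ¬A, ¬∃x A ≡ ∀x ¬A, De Morgan for ∧/∨):
  (forall u. exists z. (~L(z,z) & S(u))) | (forall p. L(p,p))
All bound variables are already distinct, so no renaming is needed.
Finally move all quantifiers to the prefix:
  forall u. exists z. forall p. (~L(z,z) & S(u) | L(p,p))
The prefix is forall u exists z forall p: 2 universal, 1 existential.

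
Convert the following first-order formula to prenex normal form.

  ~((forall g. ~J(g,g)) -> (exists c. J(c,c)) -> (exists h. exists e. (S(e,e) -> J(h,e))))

First replace A → B with ¬A ∨ B.
  ~(~(forall g. ~J(g,g)) | ~(exists c. J(c,c)) | (exists h. exists e. (~S(e,e) | J(h,e))))
Drive negations inward (¬∀x A ≡ ∃x ¬A, ¬∃x A ≡ ∀x ¬A, De Morgan for ∧/∨):
  (forall g. ~J(g,g)) & (exists c. J(c,c)) & (forall h. forall e. (S(e,e) & ~J(h,e)))
Pull the quantifiers to the front (each side's bound variable is not free in the other side):
  forall g. exists c. forall h. forall e. (~J(g,g) & J(c,c) & S(e,e) & ~J(h,e))

forall g. exists c. forall h. forall e. (~J(g,g) & J(c,c) & S(e,e) & ~J(h,e))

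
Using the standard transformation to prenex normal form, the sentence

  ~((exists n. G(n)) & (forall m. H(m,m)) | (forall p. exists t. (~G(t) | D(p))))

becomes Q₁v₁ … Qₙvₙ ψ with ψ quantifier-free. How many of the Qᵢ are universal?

Drive negations inward (¬∀x A ≡ ∃x ¬A, ¬∃x A ≡ ∀x ¬A, De Morgan for ∧/∨):
  ((forall n. ~G(n)) | (exists m. ~H(m,m))) & (exists p. forall t. (G(t) & ~D(p)))
All bound variables are already distinct, so no renaming is needed.
Finally move all quantifiers to the prefix:
  forall n. exists m. exists p. forall t. ((~G(n) | ~H(m,m)) & G(t) & ~D(p))
The prefix is forall n exists m exists p forall t: 2 universal, 2 existential.

2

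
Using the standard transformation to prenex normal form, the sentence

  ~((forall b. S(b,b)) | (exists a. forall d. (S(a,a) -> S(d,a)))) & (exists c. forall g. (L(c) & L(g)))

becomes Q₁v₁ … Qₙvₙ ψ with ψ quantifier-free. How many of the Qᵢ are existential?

3

First replace A → B with ¬A ∨ B.
  ~((forall b. S(b,b)) | (exists a. forall d. (~S(a,a) | S(d,a)))) & (exists c. forall g. (L(c) & L(g)))
Move each ¬ inward, flipping quantifiers it crosses:
  (exists b. ~S(b,b)) & (forall a. exists d. (S(a,a) & ~S(d,a))) & (exists c. forall g. (L(c) & L(g)))
All bound variables are already distinct, so no renaming is needed.
Finally move all quantifiers to the prefix:
  exists b. forall a. exists d. exists c. forall g. (~S(b,b) & S(a,a) & ~S(d,a) & L(c) & L(g))
The prefix is exists b forall a exists d exists c forall g: 2 universal, 3 existential.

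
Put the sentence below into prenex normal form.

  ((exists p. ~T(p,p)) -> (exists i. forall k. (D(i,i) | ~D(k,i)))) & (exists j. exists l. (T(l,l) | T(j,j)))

forall p. exists i. forall k. exists j. exists l. ((T(p,p) | D(i,i) | ~D(k,i)) & (T(l,l) | T(j,j)))

Rewrite implications/biconditionals: A → B as ¬A ∨ B.
  (~(exists p. ~T(p,p)) | (exists i. forall k. (D(i,i) | ~D(k,i)))) & (exists j. exists l. (T(l,l) | T(j,j)))
Drive negations inward (¬∀x A ≡ ∃x ¬A, ¬∃x A ≡ ∀x ¬A, De Morgan for ∧/∨):
  ((forall p. T(p,p)) | (exists i. forall k. (D(i,i) | ~D(k,i)))) & (exists j. exists l. (T(l,l) | T(j,j)))
All bound variables are already distinct, so no renaming is needed.
Pull the quantifiers to the front (each side's bound variable is not free in the other side):
  forall p. exists i. forall k. exists j. exists l. ((T(p,p) | D(i,i) | ~D(k,i)) & (T(l,l) | T(j,j)))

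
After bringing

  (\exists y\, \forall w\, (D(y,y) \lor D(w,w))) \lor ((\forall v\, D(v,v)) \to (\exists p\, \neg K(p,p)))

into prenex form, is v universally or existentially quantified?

existential

Rewrite implications/biconditionals: A → B as ¬A ∨ B.
  (\exists y\, \forall w\, (D(y,y) \lor D(w,w))) \lor \neg (\forall v\, D(v,v)) \lor (\exists p\, \neg K(p,p))
Move each ¬ inward, flipping quantifiers it crosses:
  (\exists y\, \forall w\, (D(y,y) \lor D(w,w))) \lor (\exists v\, \neg D(v,v)) \lor (\exists p\, \neg K(p,p))
All bound variables are already distinct, so no renaming is needed.
Finally move all quantifiers to the prefix:
  \exists y\, \forall w\, \exists v\, \exists p\, (D(y,y) \lor D(w,w) \lor \neg D(v,v) \lor \neg K(p,p))
The quantifier \forall v sits under an odd number of negations (counting the antecedent side of each →), so it flips to \exists v.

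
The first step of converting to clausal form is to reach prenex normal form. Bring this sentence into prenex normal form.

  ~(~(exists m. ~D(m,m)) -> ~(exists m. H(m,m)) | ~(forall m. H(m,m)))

forall m. exists x1. forall c. (D(m,m) & H(x1,x1) & H(c,c))

Eliminate → and ↔ using ¬ and ∨.
  ~(~~(exists m. ~D(m,m)) | ~(exists m. H(m,m)) | ~(forall m. H(m,m)))
Move each ¬ inward, flipping quantifiers it crosses:
  (forall m. D(m,m)) & (exists m. H(m,m)) & (forall m. H(m,m))
Give each quantifier a distinct variable: m↦x1, m↦c.
  (forall m. D(m,m)) & (exists x1. H(x1,x1)) & (forall c. H(c,c))
Pull the quantifiers to the front (each side's bound variable is not free in the other side):
  forall m. exists x1. forall c. (D(m,m) & H(x1,x1) & H(c,c))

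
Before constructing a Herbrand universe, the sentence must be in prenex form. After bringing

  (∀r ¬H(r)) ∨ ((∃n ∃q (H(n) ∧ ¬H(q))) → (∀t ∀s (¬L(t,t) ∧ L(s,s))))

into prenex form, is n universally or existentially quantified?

First replace A → B with ¬A ∨ B.
  (∀r ¬H(r)) ∨ ¬(∃n ∃q (H(n) ∧ ¬H(q))) ∨ (∀t ∀s (¬L(t,t) ∧ L(s,s)))
Push ¬ through the quantifiers and connectives to reach negation normal form:
  (∀r ¬H(r)) ∨ (∀n ∀q (¬H(n) ∨ H(q))) ∨ (∀t ∀s (¬L(t,t) ∧ L(s,s)))
Extract every quantifier outward, since the variables are now distinct and don't occur free across branches:
  ∀r ∀n ∀q ∀t ∀s (¬H(r) ∨ ¬H(n) ∨ H(q) ∨ ¬L(t,t) ∧ L(s,s))
The quantifier ∃n sits under an odd number of negations (counting the antecedent side of each →), so it flips to ∀n.

universal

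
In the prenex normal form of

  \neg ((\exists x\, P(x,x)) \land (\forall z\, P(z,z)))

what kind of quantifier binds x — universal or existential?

universal

Drive negations inward (¬∀x A ≡ ∃x ¬A, ¬∃x A ≡ ∀x ¬A, De Morgan for ∧/∨):
  (\forall x\, \neg P(x,x)) \lor (\exists z\, \neg P(z,z))
Pull the quantifiers to the front (each side's bound variable is not free in the other side):
  \forall x\, \exists z\, (\neg P(x,x) \lor \neg P(z,z))
The quantifier \exists x sits under an odd number of negations, so it flips to \forall x.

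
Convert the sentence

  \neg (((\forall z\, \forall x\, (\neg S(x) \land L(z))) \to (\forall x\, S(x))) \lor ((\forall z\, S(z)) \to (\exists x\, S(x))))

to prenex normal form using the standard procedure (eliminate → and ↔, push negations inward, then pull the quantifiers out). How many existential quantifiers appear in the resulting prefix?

Rewrite implications/biconditionals: A → B as ¬A ∨ B.
  \neg (\neg (\forall z\, \forall x\, (\neg S(x) \land L(z))) \lor (\forall x\, S(x)) \lor \neg (\forall z\, S(z)) \lor (\exists x\, S(x)))
Move each ¬ inward, flipping quantifiers it crosses:
  (\forall z\, \forall x\, (\neg S(x) \land L(z))) \land (\exists x\, \neg S(x)) \land (\forall z\, S(z)) \land (\forall x\, \neg S(x))
Rename bound variables to avoid capture: x↦v1, z↦z1, x↦s.
  (\forall z\, \forall x\, (\neg S(x) \land L(z))) \land (\exists v1\, \neg S(v1)) \land (\forall z1\, S(z1)) \land (\forall s\, \neg S(s))
Pull the quantifiers to the front (each side's bound variable is not free in the other side):
  \forall z\, \forall x\, \exists v1\, \forall z1\, \forall s\, (\neg S(x) \land L(z) \land \neg S(v1) \land S(z1) \land \neg S(s))
The prefix is \forall z \forall x \exists v1 \forall z1 \forall s: 4 universal, 1 existential.

1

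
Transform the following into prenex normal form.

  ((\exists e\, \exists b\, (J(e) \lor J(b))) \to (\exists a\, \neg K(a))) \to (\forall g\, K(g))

\exists e\, \exists b\, \forall a\, \forall g\, ((J(e) \lor J(b)) \land K(a) \lor K(g))

Rewrite implications/biconditionals: A → B as ¬A ∨ B.
  \neg (\neg (\exists e\, \exists b\, (J(e) \lor J(b))) \lor (\exists a\, \neg K(a))) \lor (\forall g\, K(g))
Drive negations inward (¬∀x A ≡ ∃x ¬A, ¬∃x A ≡ ∀x ¬A, De Morgan for ∧/∨):
  (\exists e\, \exists b\, (J(e) \lor J(b))) \land (\forall a\, K(a)) \lor (\forall g\, K(g))
Pull the quantifiers to the front (each side's bound variable is not free in the other side):
  \exists e\, \exists b\, \forall a\, \forall g\, ((J(e) \lor J(b)) \land K(a) \lor K(g))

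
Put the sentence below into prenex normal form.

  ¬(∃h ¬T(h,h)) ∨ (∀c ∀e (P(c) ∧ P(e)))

Push ¬ through the quantifiers and connectives to reach negation normal form:
  (∀h T(h,h)) ∨ (∀c ∀e (P(c) ∧ P(e)))
Finally move all quantifiers to the prefix:
  ∀h ∀c ∀e (T(h,h) ∨ P(c) ∧ P(e))

∀h ∀c ∀e (T(h,h) ∨ P(c) ∧ P(e))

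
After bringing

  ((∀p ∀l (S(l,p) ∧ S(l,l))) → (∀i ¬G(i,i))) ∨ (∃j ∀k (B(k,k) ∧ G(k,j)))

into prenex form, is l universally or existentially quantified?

existential

Eliminate → and ↔ using ¬ and ∨.
  ¬(∀p ∀l (S(l,p) ∧ S(l,l))) ∨ (∀i ¬G(i,i)) ∨ (∃j ∀k (B(k,k) ∧ G(k,j)))
Drive negations inward (¬∀x A ≡ ∃x ¬A, ¬∃x A ≡ ∀x ¬A, De Morgan for ∧/∨):
  (∃p ∃l (¬S(l,p) ∨ ¬S(l,l))) ∨ (∀i ¬G(i,i)) ∨ (∃j ∀k (B(k,k) ∧ G(k,j)))
All bound variables are already distinct, so no renaming is needed.
Finally move all quantifiers to the prefix:
  ∃p ∃l ∀i ∃j ∀k (¬S(l,p) ∨ ¬S(l,l) ∨ ¬G(i,i) ∨ B(k,k) ∧ G(k,j))
The quantifier ∀l sits under an odd number of negations (counting the antecedent side of each →), so it flips to ∃l.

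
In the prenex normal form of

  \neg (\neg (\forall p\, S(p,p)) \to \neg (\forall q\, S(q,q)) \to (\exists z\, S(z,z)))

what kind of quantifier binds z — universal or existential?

universal

First replace A → B with ¬A ∨ B.
  \neg (\neg \neg (\forall p\, S(p,p)) \lor \neg \neg (\forall q\, S(q,q)) \lor (\exists z\, S(z,z)))
Move each ¬ inward, flipping quantifiers it crosses:
  (\exists p\, \neg S(p,p)) \land (\exists q\, \neg S(q,q)) \land (\forall z\, \neg S(z,z))
All bound variables are already distinct, so no renaming is needed.
Pull the quantifiers to the front (each side's bound variable is not free in the other side):
  \exists p\, \exists q\, \forall z\, (\neg S(p,p) \land \neg S(q,q) \land \neg S(z,z))
The quantifier \exists z sits under an odd number of negations (counting the antecedent side of each →), so it flips to \forall z.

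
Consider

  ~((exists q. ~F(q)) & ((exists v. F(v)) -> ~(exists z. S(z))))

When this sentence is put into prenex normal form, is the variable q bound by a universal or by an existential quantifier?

Eliminate → and ↔ using ¬ and ∨.
  ~((exists q. ~F(q)) & (~(exists v. F(v)) | ~(exists z. S(z))))
Drive negations inward (¬∀x A ≡ ∃x ¬A, ¬∃x A ≡ ∀x ¬A, De Morgan for ∧/∨):
  (forall q. F(q)) | (exists v. F(v)) & (exists z. S(z))
Pull the quantifiers to the front (each side's bound variable is not free in the other side):
  forall q. exists v. exists z. (F(q) | F(v) & S(z))
The quantifier exists q sits under an odd number of negations (counting the antecedent side of each →), so it flips to forall q.

universal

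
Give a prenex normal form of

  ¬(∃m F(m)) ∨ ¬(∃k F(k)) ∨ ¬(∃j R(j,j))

∀m ∀k ∀j (¬F(m) ∨ ¬F(k) ∨ ¬R(j,j))

Move each ¬ inward, flipping quantifiers it crosses:
  (∀m ¬F(m)) ∨ (∀k ¬F(k)) ∨ (∀j ¬R(j,j))
Finally move all quantifiers to the prefix:
  ∀m ∀k ∀j (¬F(m) ∨ ¬F(k) ∨ ¬R(j,j))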